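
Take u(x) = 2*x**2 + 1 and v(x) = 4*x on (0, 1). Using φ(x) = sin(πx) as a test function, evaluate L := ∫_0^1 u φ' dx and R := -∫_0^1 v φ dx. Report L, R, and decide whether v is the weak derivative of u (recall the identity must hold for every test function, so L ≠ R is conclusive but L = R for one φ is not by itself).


LHS = -4/π, RHS = -4/π. Yes, v = u' weakly.

u(x) = 2*x**2 + 1, classical derivative u'(x) = 4*x.
φ(x) = sin(πx), so φ'(x) = π*cos(π*x).
Note φ(0) = φ(1) = 0, so the boundary term u·φ vanishes.
LHS = ∫_0^1 u(x) φ'(x) dx = ∫_0^1 (2*π*x^2*cos(π*x) + π*cos(π*x)) dx. Term by term:
  ∫_0^1 π*cos(π*x) dx = 0;  ∫_0^1 2*π*x^2*cos(π*x) dx = -4/π.
Sum: 0 − 4/π = -4/π.
So LHS = -4/π.
∫_0^1 v(x) φ(x) dx = ∫_0^1 (4*x*sin(π*x)) dx. Term by term:
  ∫_0^1 4*x*sin(π*x) dx = 4/π.
So RHS = -∫_0^1 v(x) φ(x) dx = -4/π.
LHS = RHS, so the identity holds for this test φ.
Moreover u is smooth here and v(x) = u'(x) = 4*x pointwise, so the identity holds for every test function. Hence v is the weak derivative of u.


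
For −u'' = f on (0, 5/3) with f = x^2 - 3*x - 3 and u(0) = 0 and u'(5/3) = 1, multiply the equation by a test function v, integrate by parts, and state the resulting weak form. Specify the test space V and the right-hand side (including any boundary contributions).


V = {v ∈ H^1(0, 5/3) : v(0) = 0} (test functions vanish at x = 0 where u is specified); weak form: ∫_0^5/3 u'v' dx = ∫_0^5/3 (x^2 - 3*x - 3) v dx + v(5/3) for all v ∈ V.

Multiply both sides by a test function v and integrate from 0 to 5/3:
  ∫_0^5/3 −u''(x) v(x) dx = ∫_0^5/3 f(x) v(x) dx.
Integrate the LHS by parts once:
  ∫_0^5/3 −u'' v dx = −[u'(x) v(x)]_0^5/3 + ∫_0^5/3 u'(x) v'(x) dx.
Thus ∫_0^5/3 u'(x) v'(x) dx = ∫_0^5/3 f(x) v(x) dx + [u'(x) v(x)]_0^5/3.
Choose V so that boundary terms are either known or forced to vanish.
Mixed BC: u(0) = 0 (Dirichlet) and u'(5/3) = 1 (Neumann). Define V = {v ∈ H^1(0, 5/3) : v(0) = 0}. Then [u' v]_0^5/3 = u'(5/3)·v(5/3) − u'(0)·0 = v(5/3).
Weak formulation: find u (satisfying any essential BC) such that ∫_0^5/3 u'(x) v'(x) dx = ∫_0^5/3 f v dx + v(5/3) for all v ∈ V (Dirichlet at 0 absorbed into V; Neumann datum at x = 5/3 contributes the boundary term).
Substituting f(x) = x^2 - 3*x - 3, the right-hand side is ∫_0^5/3 (x^2 - 3*x - 3) v dx + v(5/3).


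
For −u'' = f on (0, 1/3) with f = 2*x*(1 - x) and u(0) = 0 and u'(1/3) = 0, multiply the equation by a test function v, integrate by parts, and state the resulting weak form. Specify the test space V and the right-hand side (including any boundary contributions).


V = {v ∈ H^1(0, 1/3) : v(0) = 0} (test functions vanish at x = 0 where u is specified); weak form: ∫_0^1/3 u'v' dx = ∫_0^1/3 (2*x*(1 - x)) v dx for all v ∈ V.

Multiply both sides by a test function v and integrate from 0 to 1/3:
  ∫_0^1/3 −u''(x) v(x) dx = ∫_0^1/3 f(x) v(x) dx.
Integrate the LHS by parts once:
  ∫_0^1/3 −u'' v dx = −[u'(x) v(x)]_0^1/3 + ∫_0^1/3 u'(x) v'(x) dx.
Thus ∫_0^1/3 u'(x) v'(x) dx = ∫_0^1/3 f(x) v(x) dx + [u'(x) v(x)]_0^1/3.
Choose V so that boundary terms are either known or forced to vanish.
Mixed BC: u(0) = 0 (Dirichlet) and u'(1/3) = 0 (Neumann). Define V = {v ∈ H^1(0, 1/3) : v(0) = 0}. Then [u' v]_0^1/3 = u'(1/3)·v(1/3) − u'(0)·0 = 0.
Weak formulation: find u (satisfying any essential BC) such that ∫_0^1/3 u'(x) v'(x) dx = ∫_0^1/3 f v dx for all v ∈ V (Dirichlet at 0 absorbed into V; the Neumann datum at x = 1/3 is zero, so no boundary term remains).
Substituting f(x) = 2*x*(1 - x), the right-hand side is ∫_0^1/3 (2*x*(1 - x)) v dx.


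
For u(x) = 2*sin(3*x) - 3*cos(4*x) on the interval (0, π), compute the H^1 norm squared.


||u||_{H^1(0,π)}^2 = 1224/7 + 193*π/2

u'(x) = 12*sin(4*x) + 6*cos(3*x).
Expand u² and (u')² and integrate term by term on (0, π), using: for integers n ≥ 1, ∫_0^π sin²(nx) dx = ∫_0^π cos²(nx) dx = π/2; for n ≠ n', ∫_0^π sin(nx)sin(n'x) dx = ∫_0^π cos(nx)cos(n'x) dx = 0; and by product-to-sum, ∫_0^π sin(nx)cos(n'x) dx = ½∫_0^π [sin((n+n')x) + sin((n−n')x)] dx, which is 0 when n+n' is even and 2n/(n²−n'²) when n+n' is odd (it need not vanish on (0, π)).
  u² squared terms: (-3)²·∫cos(4x)² dx = 9·π/2 = 9*π/2;  (2)²·∫sin(3x)² dx = 4·π/2 = 2*π.
  u² cross terms: 2·(-3)·(2)·∫cos(4x)·sin(3x) dx = -12·(-6/7) = 72/7.
  So ∫_0^π u² dx = 9*π/2 + 2*π + 72/7 = 72/7 + 13*π/2.
  (u')² squared terms: (6)²·∫cos(3x)² dx = 36·π/2 = 18*π;  (12)²·∫sin(4x)² dx = 144·π/2 = 72*π.
  (u')² cross terms: 2·(6)·(12)·∫cos(3x)·sin(4x) dx = 144·(8/7) = 1152/7.
  So ∫_0^π (u')² dx = 18*π + 72*π + 1152/7 = 1152/7 + 90*π.
||u||_{H^1}^2 = (72/7 + 13*π/2) + (1152/7 + 90*π) = 1224/7 + 193*π/2.


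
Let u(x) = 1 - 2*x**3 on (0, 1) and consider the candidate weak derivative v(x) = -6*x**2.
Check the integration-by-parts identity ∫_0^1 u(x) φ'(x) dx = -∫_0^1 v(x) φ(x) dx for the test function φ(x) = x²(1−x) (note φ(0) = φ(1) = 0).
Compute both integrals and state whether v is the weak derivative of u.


LHS = 1/5, RHS = 1/5. Yes, v = u' weakly.

u(x) = 1 - 2*x**3, classical derivative u'(x) = -6*x**2.
φ(x) = x²(1−x), so φ'(x) = x*(2 - 3*x).
Note φ(0) = φ(1) = 0, so the boundary term u·φ vanishes.
LHS = ∫_0^1 u(x) φ'(x) dx = ∫_0^1 (6*x^5 - 4*x^4 - 3*x^2 + 2*x) dx. Term by term:
  ∫_0^1 6*x^5 dx = 1;  ∫_0^1 -4*x^4 dx = -4/5;  ∫_0^1 -3*x^2 dx = -1;
  ∫_0^1 2*x dx = 1.
Sum: 1 − 4/5 − 1 + 1 = 1/5.
So LHS = 1/5.
∫_0^1 v(x) φ(x) dx = ∫_0^1 (6*x^5 - 6*x^4) dx. Term by term:
  ∫_0^1 6*x^5 dx = 1;  ∫_0^1 -6*x^4 dx = -6/5.
Sum: 1 − 6/5 = -1/5.
So RHS = -∫_0^1 v(x) φ(x) dx = 1/5.
LHS = RHS, so the identity holds for this test φ.
Moreover u is smooth here and v(x) = u'(x) = -6*x**2 pointwise, so the identity holds for every test function. Hence v is the weak derivative of u.


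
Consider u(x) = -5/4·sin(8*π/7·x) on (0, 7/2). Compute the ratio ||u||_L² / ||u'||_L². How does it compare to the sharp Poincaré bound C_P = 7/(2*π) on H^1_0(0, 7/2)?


||u||_L² / ||u'||_L² = 7/(8*π) < C_P = 7/(2*π).

u(x) = -5/4·sin(8*π/7·x), so u'(x) = -10*π*cos(8*π*x/7)/7.
Writing u(x) = A·sin(kπx/L) with A = -5/4 and k = 4, use ∫_0^L sin²(kπx/L) dx = L/2 and ∫_0^L cos²(kπx/L) dx = L/2.
u² = 25/16·sin²(8*π/7·x) and (u')² = 100*π^2/49·cos²(8*π/7·x), and each of sin², cos² integrates to L/2 = 7/4 over (0, 7/2).
∫_0^7/2 u² dx = 175/64, so ||u||_L² = 5*sqrt(7)/8.
∫_0^7/2 (u')² dx = 25*π^2/7, so ||u'||_L² = 5*sqrt(7)*π/7.
Ratio ||u||_L² / ||u'||_L² = 7/(8*π).
Sharp Poincaré constant on H^1_0(0, 7/2) is C_P = L/π = 7/(2*π), achieved by sin(2*π/7·x).
This is the k = 4 harmonic; the ratio L/(kπ) is strictly less than C_P = L/π, consistent with the sharp inequality ||u||_L² ≤ C_P ||u'||_L².


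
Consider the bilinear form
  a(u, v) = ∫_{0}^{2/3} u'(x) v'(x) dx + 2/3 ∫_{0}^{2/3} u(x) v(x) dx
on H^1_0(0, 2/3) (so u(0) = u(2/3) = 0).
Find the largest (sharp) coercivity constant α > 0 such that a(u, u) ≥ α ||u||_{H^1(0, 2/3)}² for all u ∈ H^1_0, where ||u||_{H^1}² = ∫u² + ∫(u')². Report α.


α = (8 + 27*π^2)/(3*(4 + 9*π^2))

Coercivity of a(·,·) on H^1_0(0, 2/3) means a(u, u) ≥ α ||u||_{H^1}² for every u ∈ H^1_0.
The interval has length L = 2/3, and Poincaré/coercivity depend only on L. Here a(u, u) = ∫(u')² + (2/3)·∫u².
Here 0 < c = 2/3 < 1. The condition a(u,u) ≥ α||u||_{H^1}² reads (1−α)∫(u')² ≥ (α−c)∫u². Any admissible α is ≤ 1 (rapidly oscillating u have ∫u²/∫(u')² → 0), and α = 1 would force 0 ≥ (1−c)∫u², impossible since c < 1; so 1−α > 0. By the sharp Poincaré inequality on H^1_0 of an interval of length L, ∫(u')² ≥ (π/L)²∫u² with equality for the first sine mode sin(π(x−x₀)/L) (x₀ the left endpoint), so the inequality holds for all u iff (1−α)(π/L)² ≥ α − c, i.e. α ≤ ((π/L)² + c)/((π/L)² + 1) = (1 + c(L/π)²)/(1 + (L/π)²). With (π/L)² = 9*π^2/4 and c = 2/3, the largest admissible constant is α = ((π/L)² + c)/((π/L)² + 1).
Simplifying, α = (8 + 27*π^2)/(3*(4 + 9*π^2)).


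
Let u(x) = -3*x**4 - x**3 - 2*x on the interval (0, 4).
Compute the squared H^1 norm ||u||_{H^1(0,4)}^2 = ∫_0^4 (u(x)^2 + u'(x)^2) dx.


||u||_{H^1}^2 = 74982032/105

The H^1 norm (squared) on an interval (0, L) is
  ||u||_{H^1}^2 = ∫_0^L u(x)^2 dx + ∫_0^L u'(x)^2 dx.
Compute u'(x) = -12*x**3 - 3*x**2 - 2.
Then u(x)^2 = 9*x**8 + 6*x**7 + x**6 + 12*x**5 + 4*x**4 + 4*x**2 and u'(x)^2 = 144*x**6 + 72*x**5 + 9*x**4 + 48*x**3 + 12*x**2 + 4.
Integrate each monomial from 0 to 4 using ∫_0^4 c·x^n dx = c·4^(n+1)/(n+1):
  ∫_0^4 u(x)^2 dx = ∫_0^4 (9*x^8 + 6*x^7 + x^6 + 12*x^5 + 4*x^4 + 4*x^2) dx. Term by term:
    ∫_0^4 9*x^8 dx = 262144;  ∫_0^4 6*x^7 dx = 49152;  ∫_0^4 x^6 dx = 16384/7;
    ∫_0^4 12*x^5 dx = 8192;  ∫_0^4 4*x^4 dx = 4096/5;  ∫_0^4 4*x^2 dx = 256/3.
  Sum: 262144 + 49152 + 16384/7 + 8192 + 4096/5 + 256/3 = 33886976/105.
  ∫_0^4 u'(x)^2 dx = ∫_0^4 (144*x^6 + 72*x^5 + 9*x^4 + 48*x^3 + 12*x^2 + 4) dx. Term by term:
    ∫_0^4 144*x^6 dx = 2359296/7;  ∫_0^4 72*x^5 dx = 49152;  ∫_0^4 9*x^4 dx = 9216/5;
    ∫_0^4 48*x^3 dx = 3072;  ∫_0^4 12*x^2 dx = 256;  ∫_0^4 4 dx = 16.
  Sum: 2359296/7 + 49152 + 9216/5 + 3072 + 256 + 16 = 13698352/35.
Adding: ||u||_{H^1}^2 = 33886976/105 + 13698352/35 = 74982032/105.


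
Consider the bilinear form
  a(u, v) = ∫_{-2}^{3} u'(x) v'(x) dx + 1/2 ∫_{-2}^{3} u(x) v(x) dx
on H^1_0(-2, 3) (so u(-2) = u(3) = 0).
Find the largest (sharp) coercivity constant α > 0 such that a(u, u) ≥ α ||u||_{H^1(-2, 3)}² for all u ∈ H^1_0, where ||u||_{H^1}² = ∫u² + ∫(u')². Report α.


α = (π^2 + 25/2)/(π^2 + 25)

Coercivity of a(·,·) on H^1_0(-2, 3) means a(u, u) ≥ α ||u||_{H^1}² for every u ∈ H^1_0.
The interval has length L = 5, and Poincaré/coercivity depend only on L. Here a(u, u) = ∫(u')² + (1/2)·∫u².
Here 0 < c = 1/2 < 1. The condition a(u,u) ≥ α||u||_{H^1}² reads (1−α)∫(u')² ≥ (α−c)∫u². Any admissible α is ≤ 1 (rapidly oscillating u have ∫u²/∫(u')² → 0), and α = 1 would force 0 ≥ (1−c)∫u², impossible since c < 1; so 1−α > 0. By the sharp Poincaré inequality on H^1_0 of an interval of length L, ∫(u')² ≥ (π/L)²∫u² with equality for the first sine mode sin(π(x−x₀)/L) (x₀ the left endpoint), so the inequality holds for all u iff (1−α)(π/L)² ≥ α − c, i.e. α ≤ ((π/L)² + c)/((π/L)² + 1) = (1 + c(L/π)²)/(1 + (L/π)²). With (π/L)² = π^2/25 and c = 1/2, the largest admissible constant is α = ((π/L)² + c)/((π/L)² + 1).
Simplifying, α = (π^2 + 25/2)/(π^2 + 25).


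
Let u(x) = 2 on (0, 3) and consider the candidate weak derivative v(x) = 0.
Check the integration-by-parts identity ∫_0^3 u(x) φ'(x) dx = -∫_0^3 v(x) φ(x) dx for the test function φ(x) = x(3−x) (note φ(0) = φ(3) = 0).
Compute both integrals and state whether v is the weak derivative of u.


LHS = 0, RHS = 0. Yes, v = u' weakly.

u(x) = 2, classical derivative u'(x) = 0.
φ(x) = x(3−x), so φ'(x) = 3 - 2*x.
Note φ(0) = φ(3) = 0, so the boundary term u·φ vanishes.
LHS = ∫_0^3 u(x) φ'(x) dx = ∫_0^3 (6 - 4*x) dx. Term by term:
  ∫_0^3 -4*x dx = -18;  ∫_0^3 6 dx = 18.
Sum: -18 + 18 = 0.
So LHS = 0.
∫_0^3 v(x) φ(x) dx = ∫_0^3 (0) dx. Term by term:
  ∫_0^3 0 dx = 0.
So RHS = -∫_0^3 v(x) φ(x) dx = 0.
LHS = RHS, so the identity holds for this test φ.
Moreover u is smooth here and v(x) = u'(x) = 0 pointwise, so the identity holds for every test function. Hence v is the weak derivative of u.


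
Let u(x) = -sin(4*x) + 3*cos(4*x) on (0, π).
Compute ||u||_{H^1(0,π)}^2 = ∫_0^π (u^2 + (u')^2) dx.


||u||_{H^1(0,π)}^2 = 85*π

u'(x) = -12*sin(4*x) - 4*cos(4*x).
Expand u² and (u')² and integrate term by term on (0, π), using: for integers n ≥ 1, ∫_0^π sin²(nx) dx = ∫_0^π cos²(nx) dx = π/2; for n ≠ n', ∫_0^π sin(nx)sin(n'x) dx = ∫_0^π cos(nx)cos(n'x) dx = 0; and by product-to-sum, ∫_0^π sin(nx)cos(n'x) dx = ½∫_0^π [sin((n+n')x) + sin((n−n')x)] dx, which is 0 when n+n' is even and 2n/(n²−n'²) when n+n' is odd (it need not vanish on (0, π)).
  u² squared terms: (-1)²·∫sin(4x)² dx = 1·π/2 = π/2;  (3)²·∫cos(4x)² dx = 9·π/2 = 9*π/2.
  u² cross terms: 2·(-1)·(3)·∫sin(4x)·cos(4x) dx = -6·(0) = 0.
  So ∫_0^π u² dx = π/2 + 9*π/2 + 0 = 5*π.
  (u')² squared terms: (-12)²·∫sin(4x)² dx = 144·π/2 = 72*π;  (-4)²·∫cos(4x)² dx = 16·π/2 = 8*π.
  (u')² cross terms: 2·(-12)·(-4)·∫sin(4x)·cos(4x) dx = 96·(0) = 0.
  So ∫_0^π (u')² dx = 72*π + 8*π + 0 = 80*π.
||u||_{H^1}^2 = (5*π) + (80*π) = 85*π.


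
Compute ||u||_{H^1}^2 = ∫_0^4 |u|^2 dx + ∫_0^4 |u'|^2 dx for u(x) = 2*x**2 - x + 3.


||u||_{H^1}^2 = 16648/15

The H^1 norm (squared) on an interval (0, L) is
  ||u||_{H^1}^2 = ∫_0^L u(x)^2 dx + ∫_0^L u'(x)^2 dx.
Compute u'(x) = 4*x - 1.
Then u(x)^2 = 4*x**4 - 4*x**3 + 13*x**2 - 6*x + 9 and u'(x)^2 = 16*x**2 - 8*x + 1.
Integrate each monomial from 0 to 4 using ∫_0^4 c·x^n dx = c·4^(n+1)/(n+1):
  ∫_0^4 u(x)^2 dx = ∫_0^4 (4*x^4 - 4*x^3 + 13*x^2 - 6*x + 9) dx. Term by term:
    ∫_0^4 4*x^4 dx = 4096/5;  ∫_0^4 -4*x^3 dx = -256;  ∫_0^4 13*x^2 dx = 832/3;
    ∫_0^4 -6*x dx = -48;  ∫_0^4 9 dx = 36.
  Sum: 4096/5 − 256 + 832/3 − 48 + 36 = 12428/15.
  ∫_0^4 u'(x)^2 dx = ∫_0^4 (16*x^2 - 8*x + 1) dx. Term by term:
    ∫_0^4 16*x^2 dx = 1024/3;  ∫_0^4 -8*x dx = -64;  ∫_0^4 1 dx = 4.
  Sum: 1024/3 − 64 + 4 = 844/3.
Adding: ||u||_{H^1}^2 = 12428/15 + 844/3 = 16648/15.


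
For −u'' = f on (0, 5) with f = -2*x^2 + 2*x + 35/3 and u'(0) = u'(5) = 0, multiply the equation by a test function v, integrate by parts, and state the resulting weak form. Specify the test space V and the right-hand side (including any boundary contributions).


V = H^1(0, 5) (no boundary constraint on v; u is determined up to an additive constant); weak form: ∫_0^5 u'v' dx = ∫_0^5 (-2*x^2 + 2*x + 35/3) v dx for all v ∈ V.

Multiply both sides by a test function v and integrate from 0 to 5:
  ∫_0^5 −u''(x) v(x) dx = ∫_0^5 f(x) v(x) dx.
Integrate the LHS by parts once:
  ∫_0^5 −u'' v dx = −[u'(x) v(x)]_0^5 + ∫_0^5 u'(x) v'(x) dx.
Thus ∫_0^5 u'(x) v'(x) dx = ∫_0^5 f(x) v(x) dx + [u'(x) v(x)]_0^5.
Choose V so that boundary terms are either known or forced to vanish.
u has homogeneous Neumann: u'(0) = u'(5) = 0. So [u' v]_0^5 = 0·v(5) − 0·v(0) = 0 for any v; take V = H^1(0, 5).
Weak formulation: find u (satisfying any essential BC) such that ∫_0^5 u'(x) v'(x) dx = ∫_0^5 f v dx for all v ∈ V (homogeneous Neumann, so boundary terms vanish).
Substituting f(x) = -2*x^2 + 2*x + 35/3, the right-hand side is ∫_0^5 (-2*x^2 + 2*x + 35/3) v dx.
Compatibility check (pure Neumann): taking v ≡ 1 ∈ V gives 0 = ∫_0^5 f dx + (0) − (0), i.e. ∫_0^5 f dx must equal u'(0) − u'(5) = 0. Indeed ∫_0^5 (-2*x^2 + 2*x + 35/3) dx = 0, so the data are compatible. The solution is then unique only up to an additive constant (fix it e.g. by requiring ∫_0^5 u dx = 0).


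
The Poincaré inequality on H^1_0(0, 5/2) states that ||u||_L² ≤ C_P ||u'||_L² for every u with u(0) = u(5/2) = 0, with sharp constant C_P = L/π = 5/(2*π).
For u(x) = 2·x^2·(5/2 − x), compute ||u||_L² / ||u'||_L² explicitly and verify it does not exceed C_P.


||u||_L² / ||u'||_L² = 5*sqrt(14)/28 < C_P = 5/(2*π).

u(x) = 2·x^2·(5/2 − x), so u'(x) = 2*x*(5 - 3*x).
u(x) = 2·x^2·(5/2 − x) vanishes at x = 0 and x = 5/2, so u ∈ H^1_0(0, 5/2). Differentiate via the product rule and integrate the resulting polynomials term by term.
  ∫_0^5/2 u² dx = ∫_0^5/2 (4*x^6 - 20*x^5 + 25*x^4) dx. Term by term:
    ∫_0^5/2 4*x^6 dx = 78125/224;  ∫_0^5/2 -20*x^5 dx = -78125/96;  ∫_0^5/2 25*x^4 dx = 15625/32.
  Sum: 78125/224 − 78125/96 + 15625/32 = 15625/672.
  ∫_0^5/2 (u')² dx = ∫_0^5/2 (36*x^4 - 120*x^3 + 100*x^2) dx. Term by term:
    ∫_0^5/2 36*x^4 dx = 5625/8;  ∫_0^5/2 -120*x^3 dx = -9375/8;  ∫_0^5/2 100*x^2 dx = 3125/6.
  Sum: 5625/8 − 9375/8 + 3125/6 = 625/12.
∫_0^5/2 u² dx = 15625/672, so ||u||_L² = 125*sqrt(42)/168.
∫_0^5/2 (u')² dx = 625/12, so ||u'||_L² = 25*sqrt(3)/6.
Ratio ||u||_L² / ||u'||_L² = 5*sqrt(14)/28.
Sharp Poincaré constant on H^1_0(0, 5/2) is C_P = L/π = 5/(2*π), achieved by sin(2*π/5·x).
A polynomial bump cannot attain the sharp Poincaré constant (only the first sine eigenfunction does), so the ratio is strictly less than C_P, consistent with ||u||_L² ≤ C_P ||u'||_L².


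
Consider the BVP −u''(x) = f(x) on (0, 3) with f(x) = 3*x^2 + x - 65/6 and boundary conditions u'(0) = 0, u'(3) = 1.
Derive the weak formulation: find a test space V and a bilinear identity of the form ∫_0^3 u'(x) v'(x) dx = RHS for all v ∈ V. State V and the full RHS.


V = H^1(0, 3) (v unrestricted at boundary; u is determined up to an additive constant); weak form: ∫_0^3 u'v' dx = ∫_0^3 (3*x^2 + x - 65/6) v dx + v(3) for all v ∈ V.

Multiply both sides by a test function v and integrate from 0 to 3:
  ∫_0^3 −u''(x) v(x) dx = ∫_0^3 f(x) v(x) dx.
Integrate the LHS by parts once:
  ∫_0^3 −u'' v dx = −[u'(x) v(x)]_0^3 + ∫_0^3 u'(x) v'(x) dx.
Thus ∫_0^3 u'(x) v'(x) dx = ∫_0^3 f(x) v(x) dx + [u'(x) v(x)]_0^3.
Choose V so that boundary terms are either known or forced to vanish.
u has inhomogeneous Neumann u'(0) = 0, u'(3) = 1. [u' v]_0^3 = (1)·v(3) − (0)·v(0) = v(3). Take V = H^1(0, 3); boundary term becomes part of RHS.
Weak formulation: find u (satisfying any essential BC) such that ∫_0^3 u'(x) v'(x) dx = ∫_0^3 f v dx + v(3) for all v ∈ V (Neumann data are natural BCs: they enter the RHS as boundary terms).
Substituting f(x) = 3*x^2 + x - 65/6, the right-hand side is ∫_0^3 (3*x^2 + x - 65/6) v dx + v(3).
Compatibility check (pure Neumann): taking v ≡ 1 ∈ V gives 0 = ∫_0^3 f dx + (1) − (0), i.e. ∫_0^3 f dx must equal u'(0) − u'(3) = -1. Indeed ∫_0^3 (3*x^2 + x - 65/6) dx = -1, so the data are compatible. The solution is then unique only up to an additive constant (fix it e.g. by requiring ∫_0^3 u dx = 0).


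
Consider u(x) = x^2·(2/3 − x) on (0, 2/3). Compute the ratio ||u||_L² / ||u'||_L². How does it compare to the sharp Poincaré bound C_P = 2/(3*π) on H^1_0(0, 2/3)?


||u||_L² / ||u'||_L² = sqrt(14)/21 < C_P = 2/(3*π).

u(x) = x^2·(2/3 − x), so u'(x) = x*(4 - 9*x)/3.
u(x) = x^2·(2/3 − x) vanishes at x = 0 and x = 2/3, so u ∈ H^1_0(0, 2/3). Differentiate via the product rule and integrate the resulting polynomials term by term.
  ∫_0^2/3 u² dx = ∫_0^2/3 (x^6 - 4*x^5/3 + 4*x^4/9) dx. Term by term:
    ∫_0^2/3 x^6 dx = 128/15309;  ∫_0^2/3 -4*x^5/3 dx = -128/6561;  ∫_0^2/3 4*x^4/9 dx = 128/10935.
  Sum: 128/15309 − 128/6561 + 128/10935 = 128/229635.
  ∫_0^2/3 (u')² dx = ∫_0^2/3 (9*x^4 - 8*x^3 + 16*x^2/9) dx. Term by term:
    ∫_0^2/3 9*x^4 dx = 32/135;  ∫_0^2/3 -8*x^3 dx = -32/81;  ∫_0^2/3 16*x^2/9 dx = 128/729.
  Sum: 32/135 − 32/81 + 128/729 = 64/3645.
∫_0^2/3 u² dx = 128/229635, so ||u||_L² = 8*sqrt(70)/2835.
∫_0^2/3 (u')² dx = 64/3645, so ||u'||_L² = 8*sqrt(5)/135.
Ratio ||u||_L² / ||u'||_L² = sqrt(14)/21.
Sharp Poincaré constant on H^1_0(0, 2/3) is C_P = L/π = 2/(3*π), achieved by sin(3*π/2·x).
A polynomial bump cannot attain the sharp Poincaré constant (only the first sine eigenfunction does), so the ratio is strictly less than C_P, consistent with ||u||_L² ≤ C_P ||u'||_L².


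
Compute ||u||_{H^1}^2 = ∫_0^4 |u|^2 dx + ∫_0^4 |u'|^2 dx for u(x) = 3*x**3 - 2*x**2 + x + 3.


||u||_{H^1}^2 = 2972824/105

The H^1 norm (squared) on an interval (0, L) is
  ||u||_{H^1}^2 = ∫_0^L u(x)^2 dx + ∫_0^L u'(x)^2 dx.
Compute u'(x) = 9*x**2 - 4*x + 1.
Then u(x)^2 = 9*x**6 - 12*x**5 + 10*x**4 + 14*x**3 - 11*x**2 + 6*x + 9 and u'(x)^2 = 81*x**4 - 72*x**3 + 34*x**2 - 8*x + 1.
Integrate each monomial from 0 to 4 using ∫_0^4 c·x^n dx = c·4^(n+1)/(n+1):
  ∫_0^4 u(x)^2 dx = ∫_0^4 (9*x^6 - 12*x^5 + 10*x^4 + 14*x^3 - 11*x^2 + 6*x + 9) dx. Term by term:
    ∫_0^4 9*x^6 dx = 147456/7;  ∫_0^4 -12*x^5 dx = -8192;  ∫_0^4 10*x^4 dx = 2048;
    ∫_0^4 14*x^3 dx = 896;  ∫_0^4 -11*x^2 dx = -704/3;  ∫_0^4 6*x dx = 48;
    ∫_0^4 9 dx = 36.
  Sum: 147456/7 − 8192 + 2048 + 896 − 704/3 + 48 + 36 = 328996/21.
  ∫_0^4 u'(x)^2 dx = ∫_0^4 (81*x^4 - 72*x^3 + 34*x^2 - 8*x + 1) dx. Term by term:
    ∫_0^4 81*x^4 dx = 82944/5;  ∫_0^4 -72*x^3 dx = -4608;  ∫_0^4 34*x^2 dx = 2176/3;
    ∫_0^4 -8*x dx = -64;  ∫_0^4 1 dx = 4.
  Sum: 82944/5 − 4608 + 2176/3 − 64 + 4 = 189692/15.
Adding: ||u||_{H^1}^2 = 328996/21 + 189692/15 = 2972824/105.


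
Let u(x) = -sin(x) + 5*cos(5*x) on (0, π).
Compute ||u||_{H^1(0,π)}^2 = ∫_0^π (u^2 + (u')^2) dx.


||u||_{H^1(0,π)}^2 = 326*π

u'(x) = -25*sin(5*x) - cos(x).
Expand u² and (u')² and integrate term by term on (0, π), using: for integers n ≥ 1, ∫_0^π sin²(nx) dx = ∫_0^π cos²(nx) dx = π/2; for n ≠ n', ∫_0^π sin(nx)sin(n'x) dx = ∫_0^π cos(nx)cos(n'x) dx = 0; and by product-to-sum, ∫_0^π sin(nx)cos(n'x) dx = ½∫_0^π [sin((n+n')x) + sin((n−n')x)] dx, which is 0 when n+n' is even and 2n/(n²−n'²) when n+n' is odd (it need not vanish on (0, π)).
  u² squared terms: (-1)²·∫sin(x)² dx = 1·π/2 = π/2;  (5)²·∫cos(5x)² dx = 25·π/2 = 25*π/2.
  u² cross terms: 2·(-1)·(5)·∫sin(x)·cos(5x) dx = -10·(0) = 0.
  So ∫_0^π u² dx = π/2 + 25*π/2 + 0 = 13*π.
  (u')² squared terms: (-1)²·∫cos(x)² dx = 1·π/2 = π/2;  (-25)²·∫sin(5x)² dx = 625·π/2 = 625*π/2.
  (u')² cross terms: 2·(-1)·(-25)·∫cos(x)·sin(5x) dx = 50·(0) = 0.
  So ∫_0^π (u')² dx = π/2 + 625*π/2 + 0 = 313*π.
||u||_{H^1}^2 = (13*π) + (313*π) = 326*π.


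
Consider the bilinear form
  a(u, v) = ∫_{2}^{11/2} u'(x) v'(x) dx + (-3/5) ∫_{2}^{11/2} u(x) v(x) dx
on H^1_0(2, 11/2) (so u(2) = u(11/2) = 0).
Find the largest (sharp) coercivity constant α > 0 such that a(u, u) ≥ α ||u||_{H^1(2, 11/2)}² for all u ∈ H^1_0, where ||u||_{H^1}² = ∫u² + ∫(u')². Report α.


α = (-147 + 20*π^2)/(5*(4*π^2 + 49))

Coercivity of a(·,·) on H^1_0(2, 11/2) means a(u, u) ≥ α ||u||_{H^1}² for every u ∈ H^1_0.
The interval has length L = 7/2, and Poincaré/coercivity depend only on L. Here a(u, u) = ∫(u')² + (-3/5)·∫u².
Here c = -3/5 < 0 with |c| < (π/L)² = 4*π^2/49, so coercivity still holds. The condition a(u,u) ≥ α||u||_{H^1}² reads (1−α)∫(u')² ≥ (α−c)∫u². Any admissible α is ≤ 1 (rapidly oscillating u have ∫u²/∫(u')² → 0), and α = 1 would force 0 ≥ (1−c)∫u², impossible since c < 1; so 1−α > 0. By the sharp Poincaré inequality on H^1_0 of an interval of length L, ∫(u')² ≥ (π/L)²∫u² with equality for the first sine mode sin(π(x−x₀)/L) (x₀ the left endpoint), so the inequality holds for all u iff (1−α)(π/L)² ≥ α − c, i.e. α ≤ ((π/L)² + c)/((π/L)² + 1) = (1 + c(L/π)²)/(1 + (L/π)²). (Direct route, valid since c ≤ 0: Poincaré gives c∫u² ≥ c(L/π)²∫(u')², so a(u,u) ≥ (1 + c(L/π)²)∫(u')², while ||u||_{H^1}² ≤ (1 + (L/π)²)∫(u')²; dividing yields the same α.) With (π/L)² = 4*π^2/49 and c = -3/5, the largest admissible constant is α = ((π/L)² + c)/((π/L)² + 1).
Simplifying, α = (-147 + 20*π^2)/(5*(4*π^2 + 49)).


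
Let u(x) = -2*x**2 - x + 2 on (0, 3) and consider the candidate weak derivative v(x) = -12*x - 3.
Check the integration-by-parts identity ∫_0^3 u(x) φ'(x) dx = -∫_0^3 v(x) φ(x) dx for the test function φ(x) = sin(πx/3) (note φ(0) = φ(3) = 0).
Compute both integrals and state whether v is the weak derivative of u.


LHS = 42/π, RHS = 126/π. No, v is not the weak derivative of u.

u(x) = -2*x**2 - x + 2, classical derivative u'(x) = -4*x - 1.
φ(x) = sin(πx/3), so φ'(x) = π*cos(π*x/3)/3.
Note φ(0) = φ(3) = 0, so the boundary term u·φ vanishes.
LHS = ∫_0^3 u(x) φ'(x) dx = ∫_0^3 (-2*π*x^2*cos(π*x/3)/3 - π*x*cos(π*x/3)/3 + 2*π*cos(π*x/3)/3) dx. Term by term:
  ∫_0^3 2*π*cos(π*x/3)/3 dx = 0;  ∫_0^3 -2*π*x^2*cos(π*x/3)/3 dx = 36/π;  ∫_0^3 -π*x*cos(π*x/3)/3 dx = 6/π.
Sum: 0 + 36/π + 6/π = 42/π.
So LHS = 42/π.
∫_0^3 v(x) φ(x) dx = ∫_0^3 (-12*x*sin(π*x/3) - 3*sin(π*x/3)) dx. Term by term:
  ∫_0^3 -3*sin(π*x/3) dx = -18/π;  ∫_0^3 -12*x*sin(π*x/3) dx = -108/π.
Sum: -18/π − 108/π = -126/π.
So RHS = -∫_0^3 v(x) φ(x) dx = 126/π.
LHS − RHS = -84/π ≠ 0, so the identity fails.
(For a valid weak derivative the identity must hold for EVERY test function, in particular this one. The failure shows v is NOT the weak derivative of u.)
Correct weak derivative would be u'(x) = -4*x - 1.


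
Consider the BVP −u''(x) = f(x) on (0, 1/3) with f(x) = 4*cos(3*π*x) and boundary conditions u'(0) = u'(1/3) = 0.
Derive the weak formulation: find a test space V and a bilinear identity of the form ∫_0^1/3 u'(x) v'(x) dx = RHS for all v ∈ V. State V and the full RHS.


V = H^1(0, 1/3) (no boundary constraint on v; u is determined up to an additive constant); weak form: ∫_0^1/3 u'v' dx = ∫_0^1/3 (4*cos(3*π*x)) v dx for all v ∈ V.

Multiply both sides by a test function v and integrate from 0 to 1/3:
  ∫_0^1/3 −u''(x) v(x) dx = ∫_0^1/3 f(x) v(x) dx.
Integrate the LHS by parts once:
  ∫_0^1/3 −u'' v dx = −[u'(x) v(x)]_0^1/3 + ∫_0^1/3 u'(x) v'(x) dx.
Thus ∫_0^1/3 u'(x) v'(x) dx = ∫_0^1/3 f(x) v(x) dx + [u'(x) v(x)]_0^1/3.
Choose V so that boundary terms are either known or forced to vanish.
u has homogeneous Neumann: u'(0) = u'(1/3) = 0. So [u' v]_0^1/3 = 0·v(1/3) − 0·v(0) = 0 for any v; take V = H^1(0, 1/3).
Weak formulation: find u (satisfying any essential BC) such that ∫_0^1/3 u'(x) v'(x) dx = ∫_0^1/3 f v dx for all v ∈ V (homogeneous Neumann, so boundary terms vanish).
Substituting f(x) = 4*cos(3*π*x), the right-hand side is ∫_0^1/3 (4*cos(3*π*x)) v dx.
Compatibility check (pure Neumann): taking v ≡ 1 ∈ V gives 0 = ∫_0^1/3 f dx + (0) − (0), i.e. ∫_0^1/3 f dx must equal u'(0) − u'(1/3) = 0. Indeed ∫_0^1/3 (4*cos(3*π*x)) dx = 0, so the data are compatible. The solution is then unique only up to an additive constant (fix it e.g. by requiring ∫_0^1/3 u dx = 0).


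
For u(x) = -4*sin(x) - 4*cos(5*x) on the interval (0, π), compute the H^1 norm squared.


||u||_{H^1(0,π)}^2 = 224*π

u'(x) = 20*sin(5*x) - 4*cos(x).
Expand u² and (u')² and integrate term by term on (0, π), using: for integers n ≥ 1, ∫_0^π sin²(nx) dx = ∫_0^π cos²(nx) dx = π/2; for n ≠ n', ∫_0^π sin(nx)sin(n'x) dx = ∫_0^π cos(nx)cos(n'x) dx = 0; and by product-to-sum, ∫_0^π sin(nx)cos(n'x) dx = ½∫_0^π [sin((n+n')x) + sin((n−n')x)] dx, which is 0 when n+n' is even and 2n/(n²−n'²) when n+n' is odd (it need not vanish on (0, π)).
  u² squared terms: (-4)²·∫cos(5x)² dx = 16·π/2 = 8*π;  (-4)²·∫sin(x)² dx = 16·π/2 = 8*π.
  u² cross terms: 2·(-4)·(-4)·∫cos(5x)·sin(x) dx = 32·(0) = 0.
  So ∫_0^π u² dx = 8*π + 8*π + 0 = 16*π.
  (u')² squared terms: (-4)²·∫cos(x)² dx = 16·π/2 = 8*π;  (20)²·∫sin(5x)² dx = 400·π/2 = 200*π.
  (u')² cross terms: 2·(-4)·(20)·∫cos(x)·sin(5x) dx = -160·(0) = 0.
  So ∫_0^π (u')² dx = 8*π + 200*π + 0 = 208*π.
||u||_{H^1}^2 = (16*π) + (208*π) = 224*π.


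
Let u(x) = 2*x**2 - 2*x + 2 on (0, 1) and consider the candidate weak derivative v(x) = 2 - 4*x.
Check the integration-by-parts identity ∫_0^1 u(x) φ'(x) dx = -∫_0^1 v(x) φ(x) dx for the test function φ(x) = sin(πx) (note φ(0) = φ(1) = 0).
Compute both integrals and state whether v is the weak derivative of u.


LHS = 0, RHS = 0. No, v is not the weak derivative of u.

u(x) = 2*x**2 - 2*x + 2, classical derivative u'(x) = 4*x - 2.
φ(x) = sin(πx), so φ'(x) = π*cos(π*x).
Note φ(0) = φ(1) = 0, so the boundary term u·φ vanishes.
LHS = ∫_0^1 u(x) φ'(x) dx = ∫_0^1 (2*π*x^2*cos(π*x) - 2*π*x*cos(π*x) + 2*π*cos(π*x)) dx. Term by term:
  ∫_0^1 2*π*cos(π*x) dx = 0;  ∫_0^1 -2*π*x*cos(π*x) dx = 4/π;  ∫_0^1 2*π*x^2*cos(π*x) dx = -4/π.
Sum: 0 + 4/π − 4/π = 0.
So LHS = 0.
∫_0^1 v(x) φ(x) dx = ∫_0^1 (-4*x*sin(π*x) + 2*sin(π*x)) dx. Term by term:
  ∫_0^1 2*sin(π*x) dx = 4/π;  ∫_0^1 -4*x*sin(π*x) dx = -4/π.
Sum: 4/π − 4/π = 0.
So RHS = -∫_0^1 v(x) φ(x) dx = 0.
LHS = RHS, so the identity holds for this particular φ. But this is necessary, not sufficient: a weak derivative must satisfy the identity for EVERY test function in C_c^∞(0, 1).
Here u is smooth, so its weak derivative equals its classical derivative u'(x) = 4*x - 2. Since v(x) = 2 - 4*x ≠ u'(x), v is NOT the weak derivative of u — the agreement for this single φ is a coincidence (the difference v − u' happens to be L²-orthogonal to this φ).


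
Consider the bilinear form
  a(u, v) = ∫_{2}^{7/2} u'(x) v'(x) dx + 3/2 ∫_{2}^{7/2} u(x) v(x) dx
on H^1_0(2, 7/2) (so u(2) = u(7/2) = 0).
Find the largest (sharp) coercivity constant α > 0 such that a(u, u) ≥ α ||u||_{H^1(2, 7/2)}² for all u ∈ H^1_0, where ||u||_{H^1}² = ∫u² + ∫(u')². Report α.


α = 1

Coercivity of a(·,·) on H^1_0(2, 7/2) means a(u, u) ≥ α ||u||_{H^1}² for every u ∈ H^1_0.
The interval has length L = 3/2, and Poincaré/coercivity depend only on L. Here a(u, u) = ∫(u')² + (3/2)·∫u².
Here c = 3/2 ≥ 1, so a(u,u) = ∫(u')² + c∫u² ≥ ∫(u')² + ∫u² = ||u||_{H^1}², i.e. α = 1 works. No larger α is possible: a(u,u) ≥ α||u||_{H^1}² means (1−α)∫(u')² ≥ (α−c)∫u², and for the modes u_n = sin(nπ(x−x₀)/L) (x₀ the left endpoint) one has ∫u_n²/∫(u_n')² = (L/(nπ))² → 0, so a(u_n,u_n)/||u_n||_{H^1}² → 1. Hence the optimal constant is α = 1.
Therefore α = 1.


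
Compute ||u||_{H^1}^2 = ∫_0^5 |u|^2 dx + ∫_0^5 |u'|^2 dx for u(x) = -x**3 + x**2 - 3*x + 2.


||u||_{H^1}^2 = 192335/14

The H^1 norm (squared) on an interval (0, L) is
  ||u||_{H^1}^2 = ∫_0^L u(x)^2 dx + ∫_0^L u'(x)^2 dx.
Compute u'(x) = -3*x**2 + 2*x - 3.
Then u(x)^2 = x**6 - 2*x**5 + 7*x**4 - 10*x**3 + 13*x**2 - 12*x + 4 and u'(x)^2 = 9*x**4 - 12*x**3 + 22*x**2 - 12*x + 9.
Integrate each monomial from 0 to 5 using ∫_0^5 c·x^n dx = c·5^(n+1)/(n+1):
  ∫_0^5 u(x)^2 dx = ∫_0^5 (x^6 - 2*x^5 + 7*x^4 - 10*x^3 + 13*x^2 - 12*x + 4) dx. Term by term:
    ∫_0^5 x^6 dx = 78125/7;  ∫_0^5 -2*x^5 dx = -15625/3;  ∫_0^5 7*x^4 dx = 4375;
    ∫_0^5 -10*x^3 dx = -3125/2;  ∫_0^5 13*x^2 dx = 1625/3;  ∫_0^5 -12*x dx = -150;
    ∫_0^5 4 dx = 20.
  Sum: 78125/7 − 15625/3 + 4375 − 3125/2 + 1625/3 − 150 + 20 = 385415/42.
  ∫_0^5 u'(x)^2 dx = ∫_0^5 (9*x^4 - 12*x^3 + 22*x^2 - 12*x + 9) dx. Term by term:
    ∫_0^5 9*x^4 dx = 5625;  ∫_0^5 -12*x^3 dx = -1875;  ∫_0^5 22*x^2 dx = 2750/3;
    ∫_0^5 -12*x dx = -150;  ∫_0^5 9 dx = 45.
  Sum: 5625 − 1875 + 2750/3 − 150 + 45 = 13685/3.
Adding: ||u||_{H^1}^2 = 385415/42 + 13685/3 = 192335/14.


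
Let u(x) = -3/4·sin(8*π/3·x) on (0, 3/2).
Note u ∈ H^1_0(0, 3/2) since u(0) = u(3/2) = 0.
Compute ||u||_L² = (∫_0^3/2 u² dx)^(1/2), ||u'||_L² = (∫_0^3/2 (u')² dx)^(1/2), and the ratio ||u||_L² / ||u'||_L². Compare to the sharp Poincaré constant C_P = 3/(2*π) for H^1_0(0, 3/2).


||u||_L² / ||u'||_L² = 3/(8*π) < C_P = 3/(2*π).

u(x) = -3/4·sin(8*π/3·x), so u'(x) = -2*π*cos(8*π*x/3).
Writing u(x) = A·sin(kπx/L) with A = -3/4 and k = 4, use ∫_0^L sin²(kπx/L) dx = L/2 and ∫_0^L cos²(kπx/L) dx = L/2.
u² = 9/16·sin²(8*π/3·x) and (u')² = 4*π^2·cos²(8*π/3·x), and each of sin², cos² integrates to L/2 = 3/4 over (0, 3/2).
∫_0^3/2 u² dx = 27/64, so ||u||_L² = 3*sqrt(3)/8.
∫_0^3/2 (u')² dx = 3*π^2, so ||u'||_L² = sqrt(3)*π.
Ratio ||u||_L² / ||u'||_L² = 3/(8*π).
Sharp Poincaré constant on H^1_0(0, 3/2) is C_P = L/π = 3/(2*π), achieved by sin(2*π/3·x).
This is the k = 4 harmonic; the ratio L/(kπ) is strictly less than C_P = L/π, consistent with the sharp inequality ||u||_L² ≤ C_P ||u'||_L².


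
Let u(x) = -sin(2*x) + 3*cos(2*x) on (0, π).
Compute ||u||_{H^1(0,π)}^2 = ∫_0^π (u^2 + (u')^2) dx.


||u||_{H^1(0,π)}^2 = 25*π

u'(x) = -6*sin(2*x) - 2*cos(2*x).
Expand u² and (u')² and integrate term by term on (0, π), using: for integers n ≥ 1, ∫_0^π sin²(nx) dx = ∫_0^π cos²(nx) dx = π/2; for n ≠ n', ∫_0^π sin(nx)sin(n'x) dx = ∫_0^π cos(nx)cos(n'x) dx = 0; and by product-to-sum, ∫_0^π sin(nx)cos(n'x) dx = ½∫_0^π [sin((n+n')x) + sin((n−n')x)] dx, which is 0 when n+n' is even and 2n/(n²−n'²) when n+n' is odd (it need not vanish on (0, π)).
  u² squared terms: (-1)²·∫sin(2x)² dx = 1·π/2 = π/2;  (3)²·∫cos(2x)² dx = 9·π/2 = 9*π/2.
  u² cross terms: 2·(-1)·(3)·∫sin(2x)·cos(2x) dx = -6·(0) = 0.
  So ∫_0^π u² dx = π/2 + 9*π/2 + 0 = 5*π.
  (u')² squared terms: (-6)²·∫sin(2x)² dx = 36·π/2 = 18*π;  (-2)²·∫cos(2x)² dx = 4·π/2 = 2*π.
  (u')² cross terms: 2·(-6)·(-2)·∫sin(2x)·cos(2x) dx = 24·(0) = 0.
  So ∫_0^π (u')² dx = 18*π + 2*π + 0 = 20*π.
||u||_{H^1}^2 = (5*π) + (20*π) = 25*π.


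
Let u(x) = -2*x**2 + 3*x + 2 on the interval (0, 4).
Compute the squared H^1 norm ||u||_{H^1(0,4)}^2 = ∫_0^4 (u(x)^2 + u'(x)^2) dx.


||u||_{H^1}^2 = 5548/15

The H^1 norm (squared) on an interval (0, L) is
  ||u||_{H^1}^2 = ∫_0^L u(x)^2 dx + ∫_0^L u'(x)^2 dx.
Compute u'(x) = 3 - 4*x.
Then u(x)^2 = 4*x**4 - 12*x**3 + x**2 + 12*x + 4 and u'(x)^2 = 16*x**2 - 24*x + 9.
Integrate each monomial from 0 to 4 using ∫_0^4 c·x^n dx = c·4^(n+1)/(n+1):
  ∫_0^4 u(x)^2 dx = ∫_0^4 (4*x^4 - 12*x^3 + x^2 + 12*x + 4) dx. Term by term:
    ∫_0^4 4*x^4 dx = 4096/5;  ∫_0^4 -12*x^3 dx = -768;  ∫_0^4 x^2 dx = 64/3;
    ∫_0^4 12*x dx = 96;  ∫_0^4 4 dx = 16.
  Sum: 4096/5 − 768 + 64/3 + 96 + 16 = 2768/15.
  ∫_0^4 u'(x)^2 dx = ∫_0^4 (16*x^2 - 24*x + 9) dx. Term by term:
    ∫_0^4 16*x^2 dx = 1024/3;  ∫_0^4 -24*x dx = -192;  ∫_0^4 9 dx = 36.
  Sum: 1024/3 − 192 + 36 = 556/3.
Adding: ||u||_{H^1}^2 = 2768/15 + 556/3 = 5548/15.


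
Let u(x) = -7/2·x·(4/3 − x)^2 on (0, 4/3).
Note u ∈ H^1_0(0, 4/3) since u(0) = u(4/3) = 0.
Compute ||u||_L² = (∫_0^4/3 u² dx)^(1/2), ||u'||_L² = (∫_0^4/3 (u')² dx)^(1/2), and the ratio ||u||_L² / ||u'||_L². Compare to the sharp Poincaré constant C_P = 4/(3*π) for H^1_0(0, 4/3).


||u||_L² / ||u'||_L² = 2*sqrt(14)/21 < C_P = 4/(3*π).

u(x) = -7/2·x·(4/3 − x)^2, so u'(x) = -21*x^2/2 + 56*x/3 - 56/9.
u(x) = -7/2·x·(4/3 − x)^2 vanishes at x = 0 and x = 4/3, so u ∈ H^1_0(0, 4/3). Differentiate via the product rule and integrate the resulting polynomials term by term.
  ∫_0^4/3 u² dx = ∫_0^4/3 (49*x^6/4 - 196*x^5/3 + 392*x^4/3 - 3136*x^3/27 + 3136*x^2/81) dx. Term by term:
    ∫_0^4/3 49*x^6/4 dx = 28672/2187;  ∫_0^4/3 -196*x^5/3 dx = -401408/6561;  ∫_0^4/3 392*x^4/3 dx = 401408/3645;
    ∫_0^4/3 -3136*x^3/27 dx = -200704/2187;  ∫_0^4/3 3136*x^2/81 dx = 200704/6561.
  Sum: 28672/2187 − 401408/6561 + 401408/3645 − 200704/2187 + 200704/6561 = 28672/32805.
  ∫_0^4/3 (u')² dx = ∫_0^4/3 (441*x^4/4 - 392*x^3 + 4312*x^2/9 - 6272*x/27 + 3136/81) dx. Term by term:
    ∫_0^4/3 441*x^4/4 dx = 12544/135;  ∫_0^4/3 -392*x^3 dx = -25088/81;  ∫_0^4/3 4312*x^2/9 dx = 275968/729;
    ∫_0^4/3 -6272*x/27 dx = -50176/243;  ∫_0^4/3 3136/81 dx = 12544/243.
  Sum: 12544/135 − 25088/81 + 275968/729 − 50176/243 + 12544/243 = 25088/3645.
∫_0^4/3 u² dx = 28672/32805, so ||u||_L² = 64*sqrt(35)/405.
∫_0^4/3 (u')² dx = 25088/3645, so ||u'||_L² = 112*sqrt(10)/135.
Ratio ||u||_L² / ||u'||_L² = 2*sqrt(14)/21.
Sharp Poincaré constant on H^1_0(0, 4/3) is C_P = L/π = 4/(3*π), achieved by sin(3*π/4·x).
A polynomial bump cannot attain the sharp Poincaré constant (only the first sine eigenfunction does), so the ratio is strictly less than C_P, consistent with ||u||_L² ≤ C_P ||u'||_L².


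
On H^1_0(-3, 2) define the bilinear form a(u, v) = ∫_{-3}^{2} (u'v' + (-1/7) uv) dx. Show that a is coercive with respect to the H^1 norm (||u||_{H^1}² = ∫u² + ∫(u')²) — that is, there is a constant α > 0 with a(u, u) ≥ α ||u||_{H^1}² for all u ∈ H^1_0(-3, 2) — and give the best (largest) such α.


α = (-25/7 + π^2)/(π^2 + 25)

Coercivity of a(·,·) on H^1_0(-3, 2) means a(u, u) ≥ α ||u||_{H^1}² for every u ∈ H^1_0.
The interval has length L = 5, and Poincaré/coercivity depend only on L. Here a(u, u) = ∫(u')² + (-1/7)·∫u².
Here c = -1/7 < 0 with |c| < (π/L)² = π^2/25, so coercivity still holds. The condition a(u,u) ≥ α||u||_{H^1}² reads (1−α)∫(u')² ≥ (α−c)∫u². Any admissible α is ≤ 1 (rapidly oscillating u have ∫u²/∫(u')² → 0), and α = 1 would force 0 ≥ (1−c)∫u², impossible since c < 1; so 1−α > 0. By the sharp Poincaré inequality on H^1_0 of an interval of length L, ∫(u')² ≥ (π/L)²∫u² with equality for the first sine mode sin(π(x−x₀)/L) (x₀ the left endpoint), so the inequality holds for all u iff (1−α)(π/L)² ≥ α − c, i.e. α ≤ ((π/L)² + c)/((π/L)² + 1) = (1 + c(L/π)²)/(1 + (L/π)²). (Direct route, valid since c ≤ 0: Poincaré gives c∫u² ≥ c(L/π)²∫(u')², so a(u,u) ≥ (1 + c(L/π)²)∫(u')², while ||u||_{H^1}² ≤ (1 + (L/π)²)∫(u')²; dividing yields the same α.) With (π/L)² = π^2/25 and c = -1/7, the largest admissible constant is α = ((π/L)² + c)/((π/L)² + 1).
Simplifying, α = (-25/7 + π^2)/(π^2 + 25).


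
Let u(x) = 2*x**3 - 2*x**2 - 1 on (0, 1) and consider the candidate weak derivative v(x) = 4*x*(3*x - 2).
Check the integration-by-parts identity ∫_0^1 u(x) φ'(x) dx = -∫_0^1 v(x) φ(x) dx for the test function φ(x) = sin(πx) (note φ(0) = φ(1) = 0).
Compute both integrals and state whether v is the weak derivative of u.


LHS = -2/π + 24/π^3, RHS = -4/π + 48/π^3. No, v is not the weak derivative of u.

u(x) = 2*x**3 - 2*x**2 - 1, classical derivative u'(x) = 6*x**2 - 4*x.
φ(x) = sin(πx), so φ'(x) = π*cos(π*x).
Note φ(0) = φ(1) = 0, so the boundary term u·φ vanishes.
LHS = ∫_0^1 u(x) φ'(x) dx = ∫_0^1 (2*π*x^3*cos(π*x) - 2*π*x^2*cos(π*x) - π*cos(π*x)) dx. Term by term:
  ∫_0^1 -π*cos(π*x) dx = 0;  ∫_0^1 -2*π*x^2*cos(π*x) dx = 4/π;  ∫_0^1 2*π*x^3*cos(π*x) dx = -6/π + 24/π^3.
Sum: 0 + 4/π + -6/π + 24/π^3 = -2/π + 24/π^3.
So LHS = -2/π + 24/π^3.
∫_0^1 v(x) φ(x) dx = ∫_0^1 (12*x^2*sin(π*x) - 8*x*sin(π*x)) dx. Term by term:
  ∫_0^1 -8*x*sin(π*x) dx = -8/π;  ∫_0^1 12*x^2*sin(π*x) dx = -48/π^3 + 12/π.
Sum: -8/π + -48/π^3 + 12/π = -48/π^3 + 4/π.
So RHS = -∫_0^1 v(x) φ(x) dx = -4/π + 48/π^3.
LHS − RHS = -24/π^3 + 2/π ≠ 0, so the identity fails.
(For a valid weak derivative the identity must hold for EVERY test function, in particular this one. The failure shows v is NOT the weak derivative of u.)
Correct weak derivative would be u'(x) = 6*x**2 - 4*x.


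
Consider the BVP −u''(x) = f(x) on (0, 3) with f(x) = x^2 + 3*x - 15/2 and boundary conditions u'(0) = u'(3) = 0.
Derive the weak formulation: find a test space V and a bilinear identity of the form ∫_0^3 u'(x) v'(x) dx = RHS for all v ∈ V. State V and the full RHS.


V = H^1(0, 3) (no boundary constraint on v; u is determined up to an additive constant); weak form: ∫_0^3 u'v' dx = ∫_0^3 (x^2 + 3*x - 15/2) v dx for all v ∈ V.

Multiply both sides by a test function v and integrate from 0 to 3:
  ∫_0^3 −u''(x) v(x) dx = ∫_0^3 f(x) v(x) dx.
Integrate the LHS by parts once:
  ∫_0^3 −u'' v dx = −[u'(x) v(x)]_0^3 + ∫_0^3 u'(x) v'(x) dx.
Thus ∫_0^3 u'(x) v'(x) dx = ∫_0^3 f(x) v(x) dx + [u'(x) v(x)]_0^3.
Choose V so that boundary terms are either known or forced to vanish.
u has homogeneous Neumann: u'(0) = u'(3) = 0. So [u' v]_0^3 = 0·v(3) − 0·v(0) = 0 for any v; take V = H^1(0, 3).
Weak formulation: find u (satisfying any essential BC) such that ∫_0^3 u'(x) v'(x) dx = ∫_0^3 f v dx for all v ∈ V (homogeneous Neumann, so boundary terms vanish).
Substituting f(x) = x^2 + 3*x - 15/2, the right-hand side is ∫_0^3 (x^2 + 3*x - 15/2) v dx.
Compatibility check (pure Neumann): taking v ≡ 1 ∈ V gives 0 = ∫_0^3 f dx + (0) − (0), i.e. ∫_0^3 f dx must equal u'(0) − u'(3) = 0. Indeed ∫_0^3 (x^2 + 3*x - 15/2) dx = 0, so the data are compatible. The solution is then unique only up to an additive constant (fix it e.g. by requiring ∫_0^3 u dx = 0).
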